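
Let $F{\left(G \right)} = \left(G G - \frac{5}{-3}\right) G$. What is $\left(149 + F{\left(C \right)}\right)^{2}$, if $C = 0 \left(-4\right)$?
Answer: $22201$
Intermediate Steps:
$C = 0$
$F{\left(G \right)} = G \left(\frac{5}{3} + G^{2}\right)$ ($F{\left(G \right)} = \left(G^{2} - - \frac{5}{3}\right) G = \left(G^{2} + \frac{5}{3}\right) G = \left(\frac{5}{3} + G^{2}\right) G = G \left(\frac{5}{3} + G^{2}\right)$)
$\left(149 + F{\left(C \right)}\right)^{2} = \left(149 + 0 \left(\frac{5}{3} + 0^{2}\right)\right)^{2} = \left(149 + 0 \left(\frac{5}{3} + 0\right)\right)^{2} = \left(149 + 0 \cdot \frac{5}{3}\right)^{2} = \left(149 + 0\right)^{2} = 149^{2} = 22201$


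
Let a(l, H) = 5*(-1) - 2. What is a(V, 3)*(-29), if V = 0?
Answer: 203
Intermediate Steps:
a(l, H) = -7 (a(l, H) = -5 - 2 = -7)
a(V, 3)*(-29) = -7*(-29) = 203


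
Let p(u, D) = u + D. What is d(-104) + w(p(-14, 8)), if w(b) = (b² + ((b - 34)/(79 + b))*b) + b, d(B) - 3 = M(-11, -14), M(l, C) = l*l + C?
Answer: 10460/73 ≈ 143.29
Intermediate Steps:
M(l, C) = C + l² (M(l, C) = l² + C = C + l²)
p(u, D) = D + u
d(B) = 110 (d(B) = 3 + (-14 + (-11)²) = 3 + (-14 + 121) = 3 + 107 = 110)
w(b) = b + b² + b*(-34 + b)/(79 + b) (w(b) = (b² + ((-34 + b)/(79 + b))*b) + b = (b² + b*(-34 + b)/(79 + b)) + b = b + b² + b*(-34 + b)/(79 + b))
d(-104) + w(p(-14, 8)) = 110 + (8 - 14)*(45 + (8 - 14)² + 81*(8 - 14))/(79 + (8 - 14)) = 110 - 6*(45 + (-6)² + 81*(-6))/(79 - 6) = 110 - 6*(45 + 36 - 486)/73 = 110 - 6*1/73*(-405) = 110 + 2430/73 = 10460/73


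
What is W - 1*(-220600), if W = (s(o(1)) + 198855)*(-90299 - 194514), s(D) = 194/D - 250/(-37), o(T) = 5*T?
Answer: -10480110079239/185 ≈ -5.6649e+10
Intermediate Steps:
s(D) = 250/37 + 194/D (s(D) = 194/D - 250*(-1/37) = 194/D + 250/37 = 250/37 + 194/D)
W = -10480150890239/185 (W = ((250/37 + 194/((5*1))) + 198855)*(-90299 - 194514) = ((250/37 + 194/5) + 198855)*(-284813) = (8428/185 + 198855)*(-284813) = (36796603/185)*(-284813) = -10480150890239/185 ≈ -5.6649e+10)
W - 1*(-220600) = -10480150890239/185 - 1*(-220600) = -10480150890239/185 + 220600 = -10480110079239/185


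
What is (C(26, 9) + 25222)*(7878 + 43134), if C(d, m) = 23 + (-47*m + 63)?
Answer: 1269433620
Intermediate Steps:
C(d, m) = 86 - 47*m (C(d, m) = 23 + (63 - 47*m) = 86 - 47*m)
(C(26, 9) + 25222)*(7878 + 43134) = ((86 - 47*9) + 25222)*(7878 + 43134) = ((86 - 423) + 25222)*51012 = (-337 + 25222)*51012 = 24885*51012 = 1269433620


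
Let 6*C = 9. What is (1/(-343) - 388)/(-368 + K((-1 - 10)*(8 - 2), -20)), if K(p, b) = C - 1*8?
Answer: 266170/256907 ≈ 1.0361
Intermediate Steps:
C = 3/2 (C = (⅙)*9 = 3/2 ≈ 1.5000)
K(p, b) = -13/2 (K(p, b) = 3/2 - 1*8 = 3/2 - 8 = -13/2)
(1/(-343) - 388)/(-368 + K((-1 - 10)*(8 - 2), -20)) = (1/(-343) - 388)/(-368 - 13/2) = (-1/343 - 388)/(-749/2) = -133085/343*(-2/749) = 266170/256907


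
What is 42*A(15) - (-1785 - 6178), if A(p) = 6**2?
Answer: 9475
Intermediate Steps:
A(p) = 36
42*A(15) - (-1785 - 6178) = 42*36 - (-1785 - 6178) = 1512 - 1*(-7963) = 1512 + 7963 = 9475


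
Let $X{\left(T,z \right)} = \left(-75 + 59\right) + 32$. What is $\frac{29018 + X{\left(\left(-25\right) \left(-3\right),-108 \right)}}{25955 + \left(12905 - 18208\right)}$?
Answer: $\frac{4839}{3442} \approx 1.4059$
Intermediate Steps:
$X{\left(T,z \right)} = 16$ ($X{\left(T,z \right)} = -16 + 32 = 16$)
$\frac{29018 + X{\left(\left(-25\right) \left(-3\right),-108 \right)}}{25955 + \left(12905 - 18208\right)} = \frac{29018 + 16}{25955 + \left(12905 - 18208\right)} = \frac{29034}{25955 - 5303} = \frac{29034}{20652} = 29034 \cdot \frac{1}{20652} = \frac{4839}{3442}$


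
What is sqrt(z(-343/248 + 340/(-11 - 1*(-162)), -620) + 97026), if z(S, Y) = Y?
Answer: sqrt(96406) ≈ 310.49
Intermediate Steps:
sqrt(z(-343/248 + 340/(-11 - 1*(-162)), -620) + 97026) = sqrt(-620 + 97026) = sqrt(96406)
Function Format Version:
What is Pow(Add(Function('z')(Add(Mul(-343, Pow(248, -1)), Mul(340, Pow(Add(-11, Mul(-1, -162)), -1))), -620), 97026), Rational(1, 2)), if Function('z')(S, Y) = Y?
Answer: Pow(96406, Rational(1, 2)) ≈ 310.49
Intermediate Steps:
Pow(Add(Function('z')(Add(Mul(-343, Pow(248, -1)), Mul(340, Pow(Add(-11, Mul(-1, -162)), -1))), -620), 97026), Rational(1, 2)) = Pow(Add(-620, 97026), Rational(1, 2)) = Pow(96406, Rational(1, 2))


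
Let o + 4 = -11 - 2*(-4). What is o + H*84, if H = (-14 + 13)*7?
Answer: -595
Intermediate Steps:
o = -7 (o = -4 + (-11 - 2*(-4)) = -4 + (-11 + 8) = -4 - 3 = -7)
H = -7 (H = -1*7 = -7)
o + H*84 = -7 - 7*84 = -7 - 588 = -595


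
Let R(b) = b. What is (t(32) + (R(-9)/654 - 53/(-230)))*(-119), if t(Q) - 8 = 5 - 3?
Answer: -15239854/12535 ≈ -1215.8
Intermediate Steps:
t(Q) = 10 (t(Q) = 8 + (5 - 3) = 8 + 2 = 10)
(t(32) + (R(-9)/654 - 53/(-230)))*(-119) = (10 + (-9/654 - 53/(-230)))*(-119) = (10 + (-9*1/654 - 53*(-1/230)))*(-119) = (10 + (-3/218 + 53/230))*(-119) = (10 + 2716/12535)*(-119) = (128066/12535)*(-119) = -15239854/12535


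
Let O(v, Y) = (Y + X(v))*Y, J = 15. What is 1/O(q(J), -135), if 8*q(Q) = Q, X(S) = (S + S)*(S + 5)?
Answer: 32/471825 ≈ 6.7822e-5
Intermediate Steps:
X(S) = 2*S*(5 + S) (X(S) = (2*S)*(5 + S) = 2*S*(5 + S))
q(Q) = Q/8
O(v, Y) = Y*(Y + 2*v*(5 + v)) (O(v, Y) = (Y + 2*v*(5 + v))*Y = Y*(Y + 2*v*(5 + v)))
1/O(q(J), -135) = 1/(-135*(-135 + 2*((1/8)*15)*(5 + (1/8)*15))) = 1/(-135*(-135 + 2*(15/8)*(5 + 15/8))) = 1/(-135*(-135 + 2*(15/8)*(55/8))) = 1/(-135*(-135 + 825/32)) = 1/(-135*(-3495/32)) = 1/(471825/32) = 32/471825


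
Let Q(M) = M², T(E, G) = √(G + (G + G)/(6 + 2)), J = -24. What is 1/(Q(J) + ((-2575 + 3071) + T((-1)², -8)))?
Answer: 536/574597 - I*√10/1149194 ≈ 0.00093283 - 2.7517e-6*I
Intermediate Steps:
T(E, G) = √5*√G/2 (T(E, G) = √(G + (2*G)/8) = √(G + (2*G)*(⅛)) = √(G + G/4) = √(5*G/4) = √5*√G/2)
1/(Q(J) + ((-2575 + 3071) + T((-1)², -8))) = 1/((-24)² + ((-2575 + 3071) + √5*√(-8)/2)) = 1/(576 + (496 + √5*(2*I*√2)/2)) = 1/(576 + (496 + I*√10)) = 1/(1072 + I*√10)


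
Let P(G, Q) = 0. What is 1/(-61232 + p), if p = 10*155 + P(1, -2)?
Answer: -1/59682 ≈ -1.6755e-5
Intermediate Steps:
p = 1550 (p = 10*155 + 0 = 1550 + 0 = 1550)
1/(-61232 + p) = 1/(-61232 + 1550) = 1/(-59682) = -1/59682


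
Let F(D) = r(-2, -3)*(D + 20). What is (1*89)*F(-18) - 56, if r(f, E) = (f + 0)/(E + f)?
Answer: 76/5 ≈ 15.200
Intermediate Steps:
r(f, E) = f/(E + f)
F(D) = 8 + 2*D/5 (F(D) = (-2/(-3 - 2))*(D + 20) = (-2/(-5))*(20 + D) = (-2*(-⅕))*(20 + D) = 2*(20 + D)/5 = 8 + 2*D/5)
(1*89)*F(-18) - 56 = (1*89)*(8 + (⅖)*(-18)) - 56 = 89*(8 - 36/5) - 56 = 89*(⅘) - 56 = 356/5 - 56 = 76/5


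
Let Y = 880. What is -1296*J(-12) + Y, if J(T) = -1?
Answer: 2176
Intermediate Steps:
-1296*J(-12) + Y = -1296*(-1) + 880 = 1296 + 880 = 2176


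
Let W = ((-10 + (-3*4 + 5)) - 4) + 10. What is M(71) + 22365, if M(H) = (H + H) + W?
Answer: 22496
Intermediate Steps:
W = -11 (W = ((-10 + (-12 + 5)) - 4) + 10 = ((-10 - 7) - 4) + 10 = (-17 - 4) + 10 = -21 + 10 = -11)
M(H) = -11 + 2*H (M(H) = (H + H) - 11 = 2*H - 11 = -11 + 2*H)
M(71) + 22365 = (-11 + 2*71) + 22365 = (-11 + 142) + 22365 = 131 + 22365 = 22496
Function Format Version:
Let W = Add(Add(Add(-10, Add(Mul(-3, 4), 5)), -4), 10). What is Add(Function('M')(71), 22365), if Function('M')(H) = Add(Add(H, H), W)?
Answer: 22496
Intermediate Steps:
W = -11 (W = Add(Add(Add(-10, Add(-12, 5)), -4), 10) = Add(Add(Add(-10, -7), -4), 10) = Add(Add(-17, -4), 10) = Add(-21, 10) = -11)
Function('M')(H) = Add(-11, Mul(2, H)) (Function('M')(H) = Add(Add(H, H), -11) = Add(Mul(2, H), -11) = Add(-11, Mul(2, H)))
Add(Function('M')(71), 22365) = Add(Add(-11, Mul(2, 71)), 22365) = Add(Add(-11, 142), 22365) = Add(131, 22365) = 22496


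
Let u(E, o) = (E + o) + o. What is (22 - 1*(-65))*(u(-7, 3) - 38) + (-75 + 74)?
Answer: -3394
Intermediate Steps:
u(E, o) = E + 2*o
(22 - 1*(-65))*(u(-7, 3) - 38) + (-75 + 74) = (22 - 1*(-65))*((-7 + 2*3) - 38) + (-75 + 74) = (22 + 65)*((-7 + 6) - 38) - 1 = 87*(-1 - 38) - 1 = 87*(-39) - 1 = -3393 - 1 = -3394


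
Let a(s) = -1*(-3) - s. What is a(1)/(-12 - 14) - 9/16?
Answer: -133/208 ≈ -0.63942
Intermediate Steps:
a(s) = 3 - s
a(1)/(-12 - 14) - 9/16 = (3 - 1*1)/(-12 - 14) - 9/16 = (3 - 1)/(-26) - 9*1/16 = -1/26*2 - 9/16 = -1/13 - 9/16 = -133/208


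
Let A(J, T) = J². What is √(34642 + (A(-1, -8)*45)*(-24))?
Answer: √33562 ≈ 183.20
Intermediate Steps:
√(34642 + (A(-1, -8)*45)*(-24)) = √(34642 + ((-1)²*45)*(-24)) = √(34642 + (1*45)*(-24)) = √(34642 + 45*(-24)) = √(34642 - 1080) = √33562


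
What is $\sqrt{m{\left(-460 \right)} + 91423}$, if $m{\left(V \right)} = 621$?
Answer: $2 \sqrt{23011} \approx 303.39$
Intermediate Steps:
$\sqrt{m{\left(-460 \right)} + 91423} = \sqrt{621 + 91423} = \sqrt{92044} = 2 \sqrt{23011}$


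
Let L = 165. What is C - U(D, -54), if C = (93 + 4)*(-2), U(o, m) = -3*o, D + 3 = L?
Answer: 292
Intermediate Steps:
D = 162 (D = -3 + 165 = 162)
C = -194 (C = 97*(-2) = -194)
C - U(D, -54) = -194 - (-3)*162 = -194 - 1*(-486) = -194 + 486 = 292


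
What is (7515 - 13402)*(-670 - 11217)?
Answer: 69978769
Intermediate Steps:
(7515 - 13402)*(-670 - 11217) = -5887*(-11887) = 69978769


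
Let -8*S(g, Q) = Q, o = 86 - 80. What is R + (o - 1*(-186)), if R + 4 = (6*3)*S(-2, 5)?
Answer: 707/4 ≈ 176.75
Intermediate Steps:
o = 6
S(g, Q) = -Q/8
R = -61/4 (R = -4 + (6*3)*(-⅛*5) = -4 + 18*(-5/8) = -4 - 45/4 = -61/4 ≈ -15.250)
R + (o - 1*(-186)) = -61/4 + (6 - 1*(-186)) = -61/4 + (6 + 186) = -61/4 + 192 = 707/4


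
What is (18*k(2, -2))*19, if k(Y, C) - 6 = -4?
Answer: 684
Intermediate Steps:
k(Y, C) = 2 (k(Y, C) = 6 - 4 = 2)
(18*k(2, -2))*19 = (18*2)*19 = 36*19 = 684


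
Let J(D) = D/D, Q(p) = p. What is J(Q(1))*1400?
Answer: 1400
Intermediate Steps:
J(D) = 1
J(Q(1))*1400 = 1*1400 = 1400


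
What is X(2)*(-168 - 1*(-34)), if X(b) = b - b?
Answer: 0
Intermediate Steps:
X(b) = 0
X(2)*(-168 - 1*(-34)) = 0*(-168 - 1*(-34)) = 0*(-168 + 34) = 0*(-134) = 0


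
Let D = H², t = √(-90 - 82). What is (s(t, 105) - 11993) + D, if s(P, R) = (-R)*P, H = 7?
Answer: -11944 - 210*I*√43 ≈ -11944.0 - 1377.1*I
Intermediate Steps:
t = 2*I*√43 (t = √(-172) = 2*I*√43 ≈ 13.115*I)
D = 49 (D = 7² = 49)
s(P, R) = -P*R
(s(t, 105) - 11993) + D = (-1*2*I*√43*105 - 11993) + 49 = (-210*I*√43 - 11993) + 49 = (-11993 - 210*I*√43) + 49 = -11944 - 210*I*√43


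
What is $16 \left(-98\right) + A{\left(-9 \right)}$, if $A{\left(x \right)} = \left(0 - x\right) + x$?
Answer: $-1568$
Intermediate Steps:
$A{\left(x \right)} = 0$ ($A{\left(x \right)} = - x + x = 0$)
$16 \left(-98\right) + A{\left(-9 \right)} = 16 \left(-98\right) + 0 = -1568 + 0 = -1568$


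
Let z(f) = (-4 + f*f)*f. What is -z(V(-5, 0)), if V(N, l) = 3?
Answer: -15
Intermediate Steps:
z(f) = f*(-4 + f**2) (z(f) = (-4 + f**2)*f = f*(-4 + f**2))
-z(V(-5, 0)) = -3*(-4 + 3**2) = -3*(-4 + 9) = -3*5 = -1*15 = -15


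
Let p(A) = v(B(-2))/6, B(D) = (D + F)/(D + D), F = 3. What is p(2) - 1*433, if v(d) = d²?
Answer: -41567/96 ≈ -432.99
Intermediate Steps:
B(D) = (3 + D)/(2*D) (B(D) = (D + 3)/(D + D) = (3 + D)/((2*D)) = (3 + D)*(1/(2*D)) = (3 + D)/(2*D))
p(A) = 1/96 (p(A) = ((½)*(3 - 2)/(-2))²/6 = ((½)*(-½)*1)²*(⅙) = (-¼)²*(⅙) = (1/16)*(⅙) = 1/96)
p(2) - 1*433 = 1/96 - 1*433 = 1/96 - 433 = -41567/96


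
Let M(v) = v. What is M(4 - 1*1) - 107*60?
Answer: -6417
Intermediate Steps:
M(4 - 1*1) - 107*60 = (4 - 1*1) - 107*60 = (4 - 1) - 6420 = 3 - 6420 = -6417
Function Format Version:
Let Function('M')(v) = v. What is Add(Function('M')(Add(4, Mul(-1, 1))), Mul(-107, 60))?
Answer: -6417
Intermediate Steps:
Add(Function('M')(Add(4, Mul(-1, 1))), Mul(-107, 60)) = Add(Add(4, Mul(-1, 1)), Mul(-107, 60)) = Add(Add(4, -1), -6420) = Add(3, -6420) = -6417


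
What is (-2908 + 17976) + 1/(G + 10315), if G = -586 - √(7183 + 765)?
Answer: 1426118298253/94645493 + 2*√1987/94645493 ≈ 15068.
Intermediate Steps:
G = -586 - 2*√1987 (G = -586 - √7948 = -586 - 2*√1987 ≈ -675.15)
(-2908 + 17976) + 1/(G + 10315) = (-2908 + 17976) + 1/((-586 - 2*√1987) + 10315) = 15068 + 1/(9729 - 2*√1987)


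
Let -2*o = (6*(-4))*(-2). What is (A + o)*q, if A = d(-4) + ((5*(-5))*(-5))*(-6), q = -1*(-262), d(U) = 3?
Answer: -202002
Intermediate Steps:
q = 262
A = -747 (A = 3 + ((5*(-5))*(-5))*(-6) = 3 - 25*(-5)*(-6) = 3 + 125*(-6) = 3 - 750 = -747)
o = -24 (o = -6*(-4)*(-2)/2 = -(-12)*(-2) = -1/2*48 = -24)
(A + o)*q = (-747 - 24)*262 = -771*262 = -202002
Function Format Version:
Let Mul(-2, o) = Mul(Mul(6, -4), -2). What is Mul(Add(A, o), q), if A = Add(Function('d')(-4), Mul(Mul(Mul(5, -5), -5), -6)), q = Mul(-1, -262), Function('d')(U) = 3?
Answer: -202002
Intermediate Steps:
q = 262
A = -747 (A = Add(3, Mul(Mul(Mul(5, -5), -5), -6)) = Add(3, Mul(Mul(-25, -5), -6)) = Add(3, Mul(125, -6)) = Add(3, -750) = -747)
o = -24 (o = Mul(Rational(-1, 2), Mul(Mul(6, -4), -2)) = Mul(Rational(-1, 2), Mul(-24, -2)) = Mul(Rational(-1, 2), 48) = -24)
Mul(Add(A, o), q) = Mul(Add(-747, -24), 262) = Mul(-771, 262) = -202002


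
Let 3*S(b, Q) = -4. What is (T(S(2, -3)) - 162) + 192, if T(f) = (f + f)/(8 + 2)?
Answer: 446/15 ≈ 29.733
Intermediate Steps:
S(b, Q) = -4/3 (S(b, Q) = (⅓)*(-4) = -4/3)
T(f) = f/5 (T(f) = (2*f)/10 = (2*f)*(⅒) = f/5)
(T(S(2, -3)) - 162) + 192 = ((⅕)*(-4/3) - 162) + 192 = (-4/15 - 162) + 192 = -2434/15 + 192 = 446/15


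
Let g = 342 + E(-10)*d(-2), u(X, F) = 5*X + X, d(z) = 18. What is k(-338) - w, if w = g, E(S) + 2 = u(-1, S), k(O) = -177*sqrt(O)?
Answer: -198 - 2301*I*sqrt(2) ≈ -198.0 - 3254.1*I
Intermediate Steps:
u(X, F) = 6*X
E(S) = -8 (E(S) = -2 + 6*(-1) = -2 - 6 = -8)
g = 198 (g = 342 - 8*18 = 342 - 144 = 198)
w = 198
k(-338) - w = -2301*I*sqrt(2) - 1*198 = -2301*I*sqrt(2) - 198 = -198 - 2301*I*sqrt(2)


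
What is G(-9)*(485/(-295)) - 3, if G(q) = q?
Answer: 696/59 ≈ 11.797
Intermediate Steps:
G(-9)*(485/(-295)) - 3 = -4365/(-295) - 3 = -4365*(-1)/295 - 3 = -9*(-97/59) - 3 = 873/59 - 3 = 696/59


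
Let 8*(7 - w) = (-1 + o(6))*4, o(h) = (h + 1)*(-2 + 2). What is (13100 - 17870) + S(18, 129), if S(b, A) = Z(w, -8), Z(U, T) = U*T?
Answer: -4830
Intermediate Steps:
o(h) = 0 (o(h) = (1 + h)*0 = 0)
w = 15/2 (w = 7 - (-1 + 0)*4/8 = 7 - (-1)*4/8 = 7 - ⅛*(-4) = 7 + ½ = 15/2 ≈ 7.5000)
Z(U, T) = T*U
S(b, A) = -60 (S(b, A) = -8*15/2 = -60)
(13100 - 17870) + S(18, 129) = (13100 - 17870) - 60 = -4770 - 60 = -4830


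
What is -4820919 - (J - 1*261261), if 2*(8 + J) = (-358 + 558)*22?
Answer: -4561850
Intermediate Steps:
J = 2192 (J = -8 + ((-358 + 558)*22)/2 = -8 + (200*22)/2 = -8 + (½)*4400 = -8 + 2200 = 2192)
-4820919 - (J - 1*261261) = -4820919 - (2192 - 1*261261) = -4820919 - (2192 - 261261) = -4820919 - 1*(-259069) = -4820919 + 259069 = -4561850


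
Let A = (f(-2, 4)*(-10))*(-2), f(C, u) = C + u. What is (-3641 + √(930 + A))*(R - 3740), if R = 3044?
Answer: 2534136 - 696*√970 ≈ 2.5125e+6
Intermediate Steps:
A = 40 (A = ((-2 + 4)*(-10))*(-2) = (2*(-10))*(-2) = -20*(-2) = 40)
(-3641 + √(930 + A))*(R - 3740) = (-3641 + √(930 + 40))*(3044 - 3740) = (-3641 + √970)*(-696) = 2534136 - 696*√970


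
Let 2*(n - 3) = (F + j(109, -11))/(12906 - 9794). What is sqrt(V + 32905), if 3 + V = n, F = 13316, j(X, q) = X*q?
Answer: sqrt(79672193593)/1556 ≈ 181.40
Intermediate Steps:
n = 30789/6224 (n = 3 + ((13316 + 109*(-11))/(12906 - 9794))/2 = 3 + ((13316 - 1199)/3112)/2 = 3 + (12117*(1/3112))/2 = 3 + (1/2)*(12117/3112) = 3 + 12117/6224 = 30789/6224 ≈ 4.9468)
V = 12117/6224 (V = -3 + 30789/6224 = 12117/6224 ≈ 1.9468)
sqrt(V + 32905) = sqrt(12117/6224 + 32905) = sqrt(204812837/6224) = sqrt(79672193593)/1556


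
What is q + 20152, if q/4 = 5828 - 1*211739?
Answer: -803492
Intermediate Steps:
q = -823644 (q = 4*(5828 - 1*211739) = 4*(5828 - 211739) = 4*(-205911) = -823644)
q + 20152 = -823644 + 20152 = -803492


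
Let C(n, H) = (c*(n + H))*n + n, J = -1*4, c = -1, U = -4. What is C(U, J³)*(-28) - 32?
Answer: 7696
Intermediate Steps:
J = -4
C(n, H) = n + n*(-H - n) (C(n, H) = (-(n + H))*n + n = (-(H + n))*n + n = (-H - n)*n + n = n*(-H - n) + n = n + n*(-H - n))
C(U, J³)*(-28) - 32 = -4*(1 - 1*(-4)³ - 1*(-4))*(-28) - 32 = -4*(1 - 1*(-64) + 4)*(-28) - 32 = -4*(1 + 64 + 4)*(-28) - 32 = -4*69*(-28) - 32 = -276*(-28) - 32 = 7728 - 32 = 7696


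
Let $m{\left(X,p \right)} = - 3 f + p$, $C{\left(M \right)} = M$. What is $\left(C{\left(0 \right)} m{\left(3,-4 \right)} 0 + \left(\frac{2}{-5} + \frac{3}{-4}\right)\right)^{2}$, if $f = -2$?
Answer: $\frac{529}{400} \approx 1.3225$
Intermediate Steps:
$m{\left(X,p \right)} = 6 + p$ ($m{\left(X,p \right)} = \left(-3\right) \left(-2\right) + p = 6 + p$)
$\left(C{\left(0 \right)} m{\left(3,-4 \right)} 0 + \left(\frac{2}{-5} + \frac{3}{-4}\right)\right)^{2} = \left(0 \left(6 - 4\right) 0 + \left(\frac{2}{-5} + \frac{3}{-4}\right)\right)^{2} = \left(0 \cdot 2 \cdot 0 + \left(2 \left(- \frac{1}{5}\right) + 3 \left(- \frac{1}{4}\right)\right)\right)^{2} = \left(0 \cdot 0 - \frac{23}{20}\right)^{2} = \left(0 - \frac{23}{20}\right)^{2} = \left(- \frac{23}{20}\right)^{2} = \frac{529}{400}$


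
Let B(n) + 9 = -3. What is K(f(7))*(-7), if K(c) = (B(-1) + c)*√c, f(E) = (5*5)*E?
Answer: -5705*√7 ≈ -15094.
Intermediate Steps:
B(n) = -12 (B(n) = -9 - 3 = -12)
f(E) = 25*E
K(c) = √c*(-12 + c) (K(c) = (-12 + c)*√c = √c*(-12 + c))
K(f(7))*(-7) = (√(25*7)*(-12 + 25*7))*(-7) = (√175*(-12 + 175))*(-7) = ((5*√7)*163)*(-7) = (815*√7)*(-7) = -5705*√7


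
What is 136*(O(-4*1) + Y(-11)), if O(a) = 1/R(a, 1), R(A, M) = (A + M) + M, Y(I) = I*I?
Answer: 16388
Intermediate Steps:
Y(I) = I**2
R(A, M) = A + 2*M
O(a) = 1/(2 + a) (O(a) = 1/(a + 2*1) = 1/(a + 2) = 1/(2 + a))
136*(O(-4*1) + Y(-11)) = 136*(1/(2 - 4*1) + (-11)**2) = 136*(1/(2 - 4) + 121) = 136*(1/(-2) + 121) = 136*(-1/2 + 121) = 136*(241/2) = 16388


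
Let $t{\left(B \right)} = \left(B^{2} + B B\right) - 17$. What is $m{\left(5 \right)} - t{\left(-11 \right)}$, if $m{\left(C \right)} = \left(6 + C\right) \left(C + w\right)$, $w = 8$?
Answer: $-82$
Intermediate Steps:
$m{\left(C \right)} = \left(6 + C\right) \left(8 + C\right)$ ($m{\left(C \right)} = \left(6 + C\right) \left(C + 8\right) = \left(6 + C\right) \left(8 + C\right)$)
$t{\left(B \right)} = -17 + 2 B^{2}$ ($t{\left(B \right)} = \left(B^{2} + B^{2}\right) - 17 = 2 B^{2} - 17 = -17 + 2 B^{2}$)
$m{\left(5 \right)} - t{\left(-11 \right)} = \left(48 + 5^{2} + 14 \cdot 5\right) - \left(-17 + 2 \left(-11\right)^{2}\right) = \left(48 + 25 + 70\right) - \left(-17 + 2 \cdot 121\right) = 143 - \left(-17 + 242\right) = 143 - 225 = -82$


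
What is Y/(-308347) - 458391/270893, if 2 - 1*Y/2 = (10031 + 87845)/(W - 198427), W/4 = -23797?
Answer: -5928705700335953/3503625745169095 ≈ -1.6922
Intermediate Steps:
W = -95188 (W = 4*(-23797) = -95188)
Y = 1370212/293615 (Y = 4 - 2*(10031 + 87845)/(-95188 - 198427) = 4 - 195752/(-293615) = 4 - 195752*(-1)/293615 = 4 - 2*(-97876/293615) = 4 + 195752/293615 = 1370212/293615 ≈ 4.6667)
Y/(-308347) - 458391/270893 = (1370212/293615)/(-308347) - 458391/270893 = (1370212/293615)*(-1/308347) - 458391*1/270893 = -1370212/90535304405 - 458391/270893 = -5928705700335953/3503625745169095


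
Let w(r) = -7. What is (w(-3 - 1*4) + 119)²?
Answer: 12544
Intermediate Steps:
(w(-3 - 1*4) + 119)² = (-7 + 119)² = 112² = 12544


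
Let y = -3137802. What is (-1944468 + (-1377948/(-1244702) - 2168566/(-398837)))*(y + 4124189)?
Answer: -476077340537115337369444/248216605787 ≈ -1.9180e+12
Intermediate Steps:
(-1944468 + (-1377948/(-1244702) - 2168566/(-398837)))*(y + 4124189) = (-1944468 + (-1377948/(-1244702) - 2168566/(-398837)))*(-3137802 + 4124189) = (-1944468 + (-1377948*(-1/1244702) - 2168566*(-1/398837)))*986387 = (-1944468 + (688974/622351 + 2168566/398837))*986387 = (-1944468 + 1624397541904/248216605787)*986387 = -482647622623894412/248216605787*986387 = -476077340537115337369444/248216605787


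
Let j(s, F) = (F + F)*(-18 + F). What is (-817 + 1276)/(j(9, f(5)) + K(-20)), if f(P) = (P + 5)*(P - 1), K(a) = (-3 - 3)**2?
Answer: 459/1796 ≈ 0.25557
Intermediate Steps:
K(a) = 36 (K(a) = (-6)**2 = 36)
f(P) = (-1 + P)*(5 + P) (f(P) = (5 + P)*(-1 + P) = (-1 + P)*(5 + P))
j(s, F) = 2*F*(-18 + F) (j(s, F) = (2*F)*(-18 + F) = 2*F*(-18 + F))
(-817 + 1276)/(j(9, f(5)) + K(-20)) = (-817 + 1276)/(2*(-5 + 5**2 + 4*5)*(-18 + (-5 + 5**2 + 4*5)) + 36) = 459/(2*(-5 + 25 + 20)*(-18 + (-5 + 25 + 20)) + 36) = 459/(2*40*(-18 + 40) + 36) = 459/(2*40*22 + 36) = 459/(1760 + 36) = 459/1796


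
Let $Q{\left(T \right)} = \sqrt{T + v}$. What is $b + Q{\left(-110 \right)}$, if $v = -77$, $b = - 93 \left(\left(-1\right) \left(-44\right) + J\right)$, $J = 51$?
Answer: $-8835 + i \sqrt{187} \approx -8835.0 + 13.675 i$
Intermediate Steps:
$b = -8835$ ($b = - 93 \left(\left(-1\right) \left(-44\right) + 51\right) = - 93 \left(44 + 51\right) = \left(-93\right) 95 = -8835$)
$Q{\left(T \right)} = \sqrt{-77 + T}$ ($Q{\left(T \right)} = \sqrt{T - 77} = \sqrt{-77 + T}$)
$b + Q{\left(-110 \right)} = -8835 + \sqrt{-77 - 110} = -8835 + \sqrt{-187} = -8835 + i \sqrt{187}$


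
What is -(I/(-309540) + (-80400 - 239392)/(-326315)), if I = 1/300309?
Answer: -540492947711251/551517724753380 ≈ -0.98001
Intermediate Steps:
I = 1/300309 ≈ 3.3299e-6
-(I/(-309540) + (-80400 - 239392)/(-326315)) = -((1/300309)/(-309540) + (-80400 - 239392)/(-326315)) = -((1/300309)*(-1/309540) - 319792*(-1/326315)) = -(-1/92957647860 + 29072/29665) = -1*540492947711251/551517724753380 = -540492947711251/551517724753380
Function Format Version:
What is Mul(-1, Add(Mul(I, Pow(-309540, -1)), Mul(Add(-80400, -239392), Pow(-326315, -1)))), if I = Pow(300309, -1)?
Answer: Rational(-540492947711251, 551517724753380) ≈ -0.98001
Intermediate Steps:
I = Rational(1, 300309) ≈ 3.3299e-6
Mul(-1, Add(Mul(I, Pow(-309540, -1)), Mul(Add(-80400, -239392), Pow(-326315, -1)))) = Mul(-1, Add(Mul(Rational(1, 300309), Pow(-309540, -1)), Mul(Add(-80400, -239392), Pow(-326315, -1)))) = Mul(-1, Add(Mul(Rational(1, 300309), Rational(-1, 309540)), Mul(-319792, Rational(-1, 326315)))) = Mul(-1, Add(Rational(-1, 92957647860), Rational(29072, 29665))) = Mul(-1, Rational(540492947711251, 551517724753380)) = Rational(-540492947711251, 551517724753380)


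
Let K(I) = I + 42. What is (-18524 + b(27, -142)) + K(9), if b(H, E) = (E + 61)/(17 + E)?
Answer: -2309044/125 ≈ -18472.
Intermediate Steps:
K(I) = 42 + I
b(H, E) = (61 + E)/(17 + E)
(-18524 + b(27, -142)) + K(9) = (-18524 + (61 - 142)/(17 - 142)) + (42 + 9) = (-18524 - 81/(-125)) + 51 = (-18524 - 1/125*(-81)) + 51 = (-18524 + 81/125) + 51 = -2315419/125 + 51 = -2309044/125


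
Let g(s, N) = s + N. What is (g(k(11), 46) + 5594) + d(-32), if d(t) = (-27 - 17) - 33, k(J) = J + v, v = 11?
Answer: 5585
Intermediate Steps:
k(J) = 11 + J (k(J) = J + 11 = 11 + J)
d(t) = -77 (d(t) = -44 - 33 = -77)
g(s, N) = N + s
(g(k(11), 46) + 5594) + d(-32) = ((46 + (11 + 11)) + 5594) - 77 = ((46 + 22) + 5594) - 77 = (68 + 5594) - 77 = 5662 - 77 = 5585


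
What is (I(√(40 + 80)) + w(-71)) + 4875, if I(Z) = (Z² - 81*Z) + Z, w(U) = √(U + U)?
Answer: 4995 - 160*√30 + I*√142 ≈ 4118.6 + 11.916*I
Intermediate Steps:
w(U) = √2*√U (w(U) = √(2*U) = √2*√U)
I(Z) = Z² - 80*Z
(I(√(40 + 80)) + w(-71)) + 4875 = (√(40 + 80)*(-80 + √(40 + 80)) + √2*√(-71)) + 4875 = (√120*(-80 + √120) + √2*(I*√71)) + 4875 = ((2*√30)*(-80 + 2*√30) + I*√142) + 4875 = (2*√30*(-80 + 2*√30) + I*√142) + 4875 = (I*√142 + 2*√30*(-80 + 2*√30)) + 4875 = 4875 + I*√142 + 2*√30*(-80 + 2*√30)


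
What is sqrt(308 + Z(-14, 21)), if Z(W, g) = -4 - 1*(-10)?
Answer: sqrt(314) ≈ 17.720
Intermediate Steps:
Z(W, g) = 6 (Z(W, g) = -4 + 10 = 6)
sqrt(308 + Z(-14, 21)) = sqrt(308 + 6) = sqrt(314)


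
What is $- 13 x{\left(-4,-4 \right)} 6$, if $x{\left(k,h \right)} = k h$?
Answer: $-1248$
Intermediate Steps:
$x{\left(k,h \right)} = h k$
$- 13 x{\left(-4,-4 \right)} 6 = - 13 \left(\left(-4\right) \left(-4\right)\right) 6 = \left(-13\right) 16 \cdot 6 = \left(-208\right) 6 = -1248$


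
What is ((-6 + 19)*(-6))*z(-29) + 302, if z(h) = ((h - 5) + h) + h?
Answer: 7478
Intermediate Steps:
z(h) = -5 + 3*h (z(h) = ((-5 + h) + h) + h = (-5 + 2*h) + h = -5 + 3*h)
((-6 + 19)*(-6))*z(-29) + 302 = ((-6 + 19)*(-6))*(-5 + 3*(-29)) + 302 = (13*(-6))*(-5 - 87) + 302 = -78*(-92) + 302 = 7176 + 302 = 7478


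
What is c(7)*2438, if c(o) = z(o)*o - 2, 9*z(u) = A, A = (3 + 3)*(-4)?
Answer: -151156/3 ≈ -50385.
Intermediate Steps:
A = -24 (A = 6*(-4) = -24)
z(u) = -8/3 (z(u) = (1/9)*(-24) = -8/3)
c(o) = -2 - 8*o/3 (c(o) = -8*o/3 - 2 = -2 - 8*o/3)
c(7)*2438 = (-2 - 8/3*7)*2438 = (-2 - 56/3)*2438 = -62/3*2438 = -151156/3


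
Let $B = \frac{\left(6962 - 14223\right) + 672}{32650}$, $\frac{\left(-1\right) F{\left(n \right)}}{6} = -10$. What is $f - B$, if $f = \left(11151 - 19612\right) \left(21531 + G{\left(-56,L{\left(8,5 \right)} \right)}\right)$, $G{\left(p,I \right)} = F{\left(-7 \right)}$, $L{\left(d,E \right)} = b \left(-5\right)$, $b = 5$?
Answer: $- \frac{5964549368561}{32650} \approx -1.8268 \cdot 10^{8}$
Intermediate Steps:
$F{\left(n \right)} = 60$ ($F{\left(n \right)} = \left(-6\right) \left(-10\right) = 60$)
$L{\left(d,E \right)} = -25$ ($L{\left(d,E \right)} = 5 \left(-5\right) = -25$)
$B = - \frac{6589}{32650}$ ($B = \left(-7261 + 672\right) \frac{1}{32650} = \left(-6589\right) \frac{1}{32650} = - \frac{6589}{32650} \approx -0.20181$)
$G{\left(p,I \right)} = 60$
$f = -182681451$ ($f = \left(11151 - 19612\right) \left(21531 + 60\right) = \left(-8461\right) 21591 = -182681451$)
$f - B = -182681451 - - \frac{6589}{32650} = -182681451 + \frac{6589}{32650} = - \frac{5964549368561}{32650}$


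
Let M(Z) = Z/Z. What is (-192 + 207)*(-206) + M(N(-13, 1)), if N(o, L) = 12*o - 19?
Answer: -3089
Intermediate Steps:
N(o, L) = -19 + 12*o
M(Z) = 1
(-192 + 207)*(-206) + M(N(-13, 1)) = (-192 + 207)*(-206) + 1 = 15*(-206) + 1 = -3090 + 1 = -3089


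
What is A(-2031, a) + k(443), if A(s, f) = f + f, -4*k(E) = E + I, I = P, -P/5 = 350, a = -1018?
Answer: -6837/4 ≈ -1709.3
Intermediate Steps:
P = -1750 (P = -5*350 = -1750)
I = -1750
k(E) = 875/2 - E/4 (k(E) = -(E - 1750)/4 = -(-1750 + E)/4 = 875/2 - E/4)
A(s, f) = 2*f
A(-2031, a) + k(443) = 2*(-1018) + (875/2 - ¼*443) = -2036 + (875/2 - 443/4) = -2036 + 1307/4 = -6837/4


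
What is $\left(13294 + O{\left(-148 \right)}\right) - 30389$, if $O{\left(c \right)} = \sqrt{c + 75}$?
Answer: $-17095 + i \sqrt{73} \approx -17095.0 + 8.544 i$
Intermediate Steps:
$O{\left(c \right)} = \sqrt{75 + c}$
$\left(13294 + O{\left(-148 \right)}\right) - 30389 = \left(13294 + \sqrt{75 - 148}\right) - 30389 = \left(13294 + \sqrt{-73}\right) - 30389 = \left(13294 + i \sqrt{73}\right) - 30389 = -17095 + i \sqrt{73}$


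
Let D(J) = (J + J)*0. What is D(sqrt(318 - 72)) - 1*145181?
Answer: -145181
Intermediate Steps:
D(J) = 0 (D(J) = (2*J)*0 = 0)
D(sqrt(318 - 72)) - 1*145181 = 0 - 1*145181 = 0 - 145181 = -145181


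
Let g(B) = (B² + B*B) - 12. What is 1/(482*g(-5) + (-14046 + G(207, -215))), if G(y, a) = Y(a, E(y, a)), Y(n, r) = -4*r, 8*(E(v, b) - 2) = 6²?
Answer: 1/4244 ≈ 0.00023563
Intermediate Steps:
E(v, b) = 13/2 (E(v, b) = 2 + (⅛)*6² = 2 + (⅛)*36 = 2 + 9/2 = 13/2)
G(y, a) = -26 (G(y, a) = -4*13/2 = -26)
g(B) = -12 + 2*B² (g(B) = (B² + B²) - 12 = 2*B² - 12 = -12 + 2*B²)
1/(482*g(-5) + (-14046 + G(207, -215))) = 1/(482*(-12 + 2*(-5)²) + (-14046 - 26)) = 1/(482*(-12 + 2*25) - 14072) = 1/(482*(-12 + 50) - 14072) = 1/(482*38 - 14072) = 1/(18316 - 14072) = 1/4244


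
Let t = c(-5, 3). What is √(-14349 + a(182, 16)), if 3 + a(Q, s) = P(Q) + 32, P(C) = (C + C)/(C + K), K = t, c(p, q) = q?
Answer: 2*I*√122508665/185 ≈ 119.66*I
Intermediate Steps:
t = 3
K = 3
P(C) = 2*C/(3 + C) (P(C) = (C + C)/(C + 3) = (2*C)/(3 + C) = 2*C/(3 + C))
a(Q, s) = 29 + 2*Q/(3 + Q) (a(Q, s) = -3 + (2*Q/(3 + Q) + 32) = -3 + (32 + 2*Q/(3 + Q)) = 29 + 2*Q/(3 + Q))
√(-14349 + a(182, 16)) = √(-14349 + (87 + 31*182)/(3 + 182)) = √(-14349 + (87 + 5642)/185) = √(-14349 + (1/185)*5729) = √(-14349 + 5729/185) = √(-2648836/185) = 2*I*√122508665/185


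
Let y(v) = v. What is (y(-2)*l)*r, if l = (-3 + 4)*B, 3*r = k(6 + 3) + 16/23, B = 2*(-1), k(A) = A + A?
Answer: 1720/69 ≈ 24.928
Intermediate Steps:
k(A) = 2*A
B = -2
r = 430/69 (r = (2*(6 + 3) + 16/23)/3 = (2*9 + 16*(1/23))/3 = (18 + 16/23)/3 = (⅓)*(430/23) = 430/69 ≈ 6.2319)
l = -2 (l = (-3 + 4)*(-2) = 1*(-2) = -2)
(y(-2)*l)*r = -2*(-2)*(430/69) = 4*(430/69) = 1720/69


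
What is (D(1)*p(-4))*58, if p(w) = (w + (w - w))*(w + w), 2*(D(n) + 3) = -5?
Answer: -10208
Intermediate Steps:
D(n) = -11/2 (D(n) = -3 + (½)*(-5) = -3 - 5/2 = -11/2)
p(w) = 2*w² (p(w) = (w + 0)*(2*w) = w*(2*w) = 2*w²)
(D(1)*p(-4))*58 = -11*(-4)²*58 = -11*16*58 = -11/2*32*58 = -176*58 = -10208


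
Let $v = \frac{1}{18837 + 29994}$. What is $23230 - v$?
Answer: $\frac{1134344129}{48831} \approx 23230.0$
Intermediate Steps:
$v = \frac{1}{48831} \approx 2.0479 \cdot 10^{-5}$
$23230 - v = 23230 - \frac{1}{48831} = \frac{1134344129}{48831}$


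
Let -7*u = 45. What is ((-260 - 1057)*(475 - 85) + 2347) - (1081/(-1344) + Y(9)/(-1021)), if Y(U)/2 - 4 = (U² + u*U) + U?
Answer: -701593602539/1372224 ≈ -5.1128e+5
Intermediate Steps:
u = -45/7 (u = -⅐*45 = -45/7 ≈ -6.4286)
Y(U) = 8 + 2*U² - 76*U/7 (Y(U) = 8 + 2*((U² - 45*U/7) + U) = 8 + 2*(U² - 38*U/7) = 8 + (2*U² - 76*U/7) = 8 + 2*U² - 76*U/7)
((-260 - 1057)*(475 - 85) + 2347) - (1081/(-1344) + Y(9)/(-1021)) = ((-260 - 1057)*(475 - 85) + 2347) - (1081/(-1344) + (8 + 2*9² - 76/7*9)/(-1021)) = (-1317*390 + 2347) - (1081*(-1/1344) + (8 + 2*81 - 684/7)*(-1/1021)) = (-513630 + 2347) - (-1081/1344 + (8 + 162 - 684/7)*(-1/1021)) = -511283 - (-1081/1344 + (506/7)*(-1/1021)) = -511283 - (-1081/1344 - 506/7147) = -511283 - 1*(-1200853/1372224) = -511283 + 1200853/1372224 = -701593602539/1372224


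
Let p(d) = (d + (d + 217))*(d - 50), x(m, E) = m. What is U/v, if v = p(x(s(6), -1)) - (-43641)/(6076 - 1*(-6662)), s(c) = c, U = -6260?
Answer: 26579960/42768149 ≈ 0.62149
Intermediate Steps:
p(d) = (-50 + d)*(217 + 2*d) (p(d) = (d + (217 + d))*(-50 + d) = (217 + 2*d)*(-50 + d) = (-50 + d)*(217 + 2*d))
v = -42768149/4246 (v = (-10850 + 2*6² + 117*6) - (-43641)/(6076 - 1*(-6662)) = (-10850 + 2*36 + 702) - (-43641)/(6076 + 6662) = (-10850 + 72 + 702) - (-43641)/12738 = -10076 - (-43641)/12738 = -10076 - 1*(-14547/4246) = -10076 + 14547/4246 = -42768149/4246 ≈ -10073.)
U/v = -6260/(-42768149/4246) = -6260*(-4246/42768149) = 26579960/42768149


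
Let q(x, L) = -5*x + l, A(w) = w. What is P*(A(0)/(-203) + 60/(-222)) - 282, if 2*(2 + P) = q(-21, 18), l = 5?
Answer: -10964/37 ≈ -296.32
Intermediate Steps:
q(x, L) = 5 - 5*x (q(x, L) = -5*x + 5 = 5 - 5*x)
P = 53 (P = -2 + (5 - 5*(-21))/2 = -2 + (5 + 105)/2 = -2 + (1/2)*110 = -2 + 55 = 53)
P*(A(0)/(-203) + 60/(-222)) - 282 = 53*(0/(-203) + 60/(-222)) - 282 = 53*(0*(-1/203) + 60*(-1/222)) - 282 = 53*(0 - 10/37) - 282 = 53*(-10/37) - 282 = -530/37 - 282 = -10964/37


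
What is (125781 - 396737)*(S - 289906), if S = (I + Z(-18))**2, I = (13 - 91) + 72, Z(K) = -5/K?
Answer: 6361974737965/81 ≈ 7.8543e+10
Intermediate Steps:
I = -6 (I = -78 + 72 = -6)
S = 10609/324 (S = (-6 - 5/(-18))**2 = (-6 - 5*(-1/18))**2 = (-6 + 5/18)**2 = (-103/18)**2 = 10609/324 ≈ 32.744)
(125781 - 396737)*(S - 289906) = (125781 - 396737)*(10609/324 - 289906) = -270956*(-93918935/324) = 6361974737965/81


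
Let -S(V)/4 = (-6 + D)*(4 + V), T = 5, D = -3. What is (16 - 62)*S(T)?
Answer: -14904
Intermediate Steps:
S(V) = 144 + 36*V (S(V) = -4*(-6 - 3)*(4 + V) = -(-36)*(4 + V) = -4*(-36 - 9*V) = 144 + 36*V)
(16 - 62)*S(T) = (16 - 62)*(144 + 36*5) = -46*(144 + 180) = -46*324 = -14904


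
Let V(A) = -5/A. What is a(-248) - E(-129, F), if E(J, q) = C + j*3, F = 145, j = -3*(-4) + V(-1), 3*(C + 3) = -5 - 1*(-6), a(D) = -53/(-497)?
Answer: -71906/1491 ≈ -48.227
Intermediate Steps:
a(D) = 53/497 (a(D) = -53*(-1/497) = 53/497)
C = -8/3 (C = -3 + (-5 - 1*(-6))/3 = -3 + (-5 + 6)/3 = -3 + (⅓)*1 = -3 + ⅓ = -8/3 ≈ -2.6667)
j = 17 (j = -3*(-4) - 5/(-1) = 12 - 5*(-1) = 12 + 5 = 17)
E(J, q) = 145/3 (E(J, q) = -8/3 + 17*3 = -8/3 + 51 = 145/3)
a(-248) - E(-129, F) = 53/497 - 1*145/3 = 53/497 - 145/3 = -71906/1491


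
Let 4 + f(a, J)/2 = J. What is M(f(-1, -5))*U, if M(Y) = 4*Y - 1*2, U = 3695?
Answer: -273430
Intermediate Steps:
f(a, J) = -8 + 2*J
M(Y) = -2 + 4*Y (M(Y) = 4*Y - 2 = -2 + 4*Y)
M(f(-1, -5))*U = (-2 + 4*(-8 + 2*(-5)))*3695 = (-2 + 4*(-8 - 10))*3695 = (-2 + 4*(-18))*3695 = (-2 - 72)*3695 = -74*3695 = -273430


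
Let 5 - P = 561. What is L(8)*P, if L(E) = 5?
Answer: -2780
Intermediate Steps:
P = -556 (P = 5 - 1*561 = 5 - 561 = -556)
L(8)*P = 5*(-556) = -2780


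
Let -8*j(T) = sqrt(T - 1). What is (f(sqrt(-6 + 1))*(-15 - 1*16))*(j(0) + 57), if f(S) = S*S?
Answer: 8835 - 155*I/8 ≈ 8835.0 - 19.375*I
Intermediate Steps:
j(T) = -sqrt(-1 + T)/8 (j(T) = -sqrt(T - 1)/8 = -sqrt(-1 + T)/8)
f(S) = S**2
(f(sqrt(-6 + 1))*(-15 - 1*16))*(j(0) + 57) = ((sqrt(-6 + 1))**2*(-15 - 1*16))*(-sqrt(-1 + 0)/8 + 57) = ((sqrt(-5))**2*(-15 - 16))*(-I/8 + 57) = ((I*sqrt(5))**2*(-31))*(-I/8 + 57) = (-5*(-31))*(57 - I/8) = 155*(57 - I/8) = 8835 - 155*I/8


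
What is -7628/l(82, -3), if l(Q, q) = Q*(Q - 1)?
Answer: -3814/3321 ≈ -1.1484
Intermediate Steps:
l(Q, q) = Q*(-1 + Q)
-7628/l(82, -3) = -7628*1/(82*(-1 + 82)) = -7628/(82*81) = -7628/6642 = -7628*1/6642 = -3814/3321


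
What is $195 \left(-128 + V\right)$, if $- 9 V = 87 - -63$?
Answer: $-28210$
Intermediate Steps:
$V = - \frac{50}{3}$ ($V = - \frac{87 - -63}{9} = - \frac{87 + 63}{9} = \left(- \frac{1}{9}\right) 150 = - \frac{50}{3} \approx -16.667$)
$195 \left(-128 + V\right) = 195 \left(-128 - \frac{50}{3}\right) = 195 \left(- \frac{434}{3}\right) = -28210$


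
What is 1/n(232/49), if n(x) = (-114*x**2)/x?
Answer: -49/26448 ≈ -0.0018527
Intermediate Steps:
n(x) = -114*x
1/n(232/49) = 1/(-26448/49) = -49/26448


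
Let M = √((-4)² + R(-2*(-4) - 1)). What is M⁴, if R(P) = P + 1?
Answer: 576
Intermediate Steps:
R(P) = 1 + P
M = 2*√6 (M = √((-4)² + (1 + (-2*(-4) - 1))) = √(16 + (1 + (8 - 1))) = √(16 + (1 + 7)) = √(16 + 8) = √24 = 2*√6 ≈ 4.8990)
M⁴ = (2*√6)⁴ = 576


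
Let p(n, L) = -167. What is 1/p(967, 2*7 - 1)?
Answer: -1/167 ≈ -0.0059880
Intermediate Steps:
1/p(967, 2*7 - 1) = 1/(-167) = -1/167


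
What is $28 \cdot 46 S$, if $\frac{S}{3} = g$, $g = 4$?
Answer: $15456$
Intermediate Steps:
$S = 12$ ($S = 3 \cdot 4 = 12$)
$28 \cdot 46 S = 28 \cdot 46 \cdot 12 = 1288 \cdot 12 = 15456$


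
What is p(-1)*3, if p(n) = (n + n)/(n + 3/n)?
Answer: 3/2 ≈ 1.5000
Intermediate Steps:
p(n) = 2*n/(n + 3/n) (p(n) = (2*n)/(n + 3/n) = 2*n/(n + 3/n))
p(-1)*3 = (2*(-1)²/(3 + (-1)²))*3 = (2*1/(3 + 1))*3 = (2*1/4)*3 = (2*1*(¼))*3 = (½)*3 = 3/2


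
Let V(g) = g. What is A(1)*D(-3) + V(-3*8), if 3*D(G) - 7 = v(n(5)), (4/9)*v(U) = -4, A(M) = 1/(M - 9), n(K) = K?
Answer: -287/12 ≈ -23.917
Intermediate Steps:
A(M) = 1/(-9 + M)
v(U) = -9 (v(U) = (9/4)*(-4) = -9)
D(G) = -⅔ (D(G) = 7/3 + (⅓)*(-9) = 7/3 - 3 = -⅔)
A(1)*D(-3) + V(-3*8) = -⅔/(-9 + 1) - 3*8 = -⅔/(-8) - 24 = -⅛*(-⅔) - 24 = 1/12 - 24 = -287/12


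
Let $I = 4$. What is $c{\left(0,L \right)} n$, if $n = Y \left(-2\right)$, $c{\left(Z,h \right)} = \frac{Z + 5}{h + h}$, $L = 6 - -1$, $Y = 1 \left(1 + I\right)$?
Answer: $- \frac{25}{7} \approx -3.5714$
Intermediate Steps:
$Y = 5$ ($Y = 1 \left(1 + 4\right) = 1 \cdot 5 = 5$)
$L = 7$ ($L = 6 + 1 = 7$)
$c{\left(Z,h \right)} = \frac{5 + Z}{2 h}$
$n = -10$ ($n = 5 \left(-2\right) = -10$)
$c{\left(0,L \right)} n = \frac{5 + 0}{2 \cdot 7} \left(-10\right) = \frac{1}{2} \cdot \frac{1}{7} \cdot 5 \left(-10\right) = \frac{5}{14} \left(-10\right) = - \frac{25}{7}$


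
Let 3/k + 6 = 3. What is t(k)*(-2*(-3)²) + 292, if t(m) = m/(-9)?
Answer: 290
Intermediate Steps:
k = -1 (k = 3/(-6 + 3) = 3/(-3) = 3*(-⅓) = -1)
t(m) = -m/9 (t(m) = m*(-⅑) = -m/9)
t(k)*(-2*(-3)²) + 292 = (-⅑*(-1))*(-2*(-3)²) + 292 = (-2*9)/9 + 292 = (⅑)*(-18) + 292 = -2 + 292 = 290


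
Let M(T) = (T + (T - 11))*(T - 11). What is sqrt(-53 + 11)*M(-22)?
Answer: 1815*I*sqrt(42) ≈ 11763.0*I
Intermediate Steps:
M(T) = (-11 + T)*(-11 + 2*T) (M(T) = (T + (-11 + T))*(-11 + T) = (-11 + 2*T)*(-11 + T) = (-11 + T)*(-11 + 2*T))
sqrt(-53 + 11)*M(-22) = sqrt(-53 + 11)*(121 - 33*(-22) + 2*(-22)**2) = sqrt(-42)*(121 + 726 + 2*484) = (I*sqrt(42))*(121 + 726 + 968) = (I*sqrt(42))*1815 = 1815*I*sqrt(42)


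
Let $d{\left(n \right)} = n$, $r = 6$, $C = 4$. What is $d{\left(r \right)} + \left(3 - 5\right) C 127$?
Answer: $-1010$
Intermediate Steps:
$d{\left(r \right)} + \left(3 - 5\right) C 127 = 6 + \left(3 - 5\right) 4 \cdot 127 = 6 + \left(-2\right) 4 \cdot 127 = 6 - 1016 = -1010$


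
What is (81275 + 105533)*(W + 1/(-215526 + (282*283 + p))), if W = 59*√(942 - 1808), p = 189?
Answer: -186808/135531 + 11021672*I*√866 ≈ -1.3783 + 3.2434e+8*I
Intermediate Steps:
W = 59*I*√866 (W = 59*√(-866) = 59*(I*√866) = 59*I*√866 ≈ 1736.2*I)
(81275 + 105533)*(W + 1/(-215526 + (282*283 + p))) = (81275 + 105533)*(59*I*√866 + 1/(-215526 + (282*283 + 189))) = 186808*(59*I*√866 + 1/(-215526 + (79806 + 189))) = 186808*(59*I*√866 + 1/(-215526 + 79995)) = 186808*(59*I*√866 + 1/(-135531)) = 186808*(59*I*√866 - 1/135531) = 186808*(-1/135531 + 59*I*√866) = -186808/135531 + 11021672*I*√866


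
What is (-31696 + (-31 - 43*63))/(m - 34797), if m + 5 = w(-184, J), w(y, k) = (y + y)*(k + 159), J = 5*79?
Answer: 17218/119337 ≈ 0.14428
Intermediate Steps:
J = 395
w(y, k) = 2*y*(159 + k) (w(y, k) = (2*y)*(159 + k) = 2*y*(159 + k))
m = -203877 (m = -5 + 2*(-184)*(159 + 395) = -5 + 2*(-184)*554 = -5 - 203872 = -203877)
(-31696 + (-31 - 43*63))/(m - 34797) = (-31696 + (-31 - 43*63))/(-203877 - 34797) = (-31696 + (-31 - 2709))/(-238674) = (-31696 - 2740)*(-1/238674) = -34436*(-1/238674) = 17218/119337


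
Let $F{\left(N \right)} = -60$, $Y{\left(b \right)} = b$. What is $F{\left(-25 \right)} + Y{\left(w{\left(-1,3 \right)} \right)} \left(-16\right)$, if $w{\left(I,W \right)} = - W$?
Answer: $-12$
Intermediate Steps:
$F{\left(-25 \right)} + Y{\left(w{\left(-1,3 \right)} \right)} \left(-16\right) = -60 + \left(-1\right) 3 \left(-16\right) = -60 - -48 = -60 + 48 = -12$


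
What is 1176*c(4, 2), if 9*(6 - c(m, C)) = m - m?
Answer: 7056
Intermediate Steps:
c(m, C) = 6 (c(m, C) = 6 - (m - m)/9 = 6 - 1/9*0 = 6 + 0 = 6)
1176*c(4, 2) = 1176*6 = 7056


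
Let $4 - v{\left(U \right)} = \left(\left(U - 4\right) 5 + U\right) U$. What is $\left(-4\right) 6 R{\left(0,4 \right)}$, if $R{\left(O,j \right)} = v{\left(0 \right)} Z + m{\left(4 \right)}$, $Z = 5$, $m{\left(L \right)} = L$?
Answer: $-576$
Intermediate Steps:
$v{\left(U \right)} = 4 - U \left(-20 + 6 U\right)$ ($v{\left(U \right)} = 4 - \left(\left(U - 4\right) 5 + U\right) U = 4 - \left(\left(-4 + U\right) 5 + U\right) U = 4 - \left(\left(-20 + 5 U\right) + U\right) U = 4 - \left(-20 + 6 U\right) U = 4 - U \left(-20 + 6 U\right)$)
$R{\left(O,j \right)} = 24$ ($R{\left(O,j \right)} = \left(4 - 6 \cdot 0^{2} + 20 \cdot 0\right) 5 + 4 = \left(4 - 0 + 0\right) 5 + 4 = \left(4 + 0 + 0\right) 5 + 4 = 4 \cdot 5 + 4 = 20 + 4 = 24$)
$\left(-4\right) 6 R{\left(0,4 \right)} = \left(-4\right) 6 \cdot 24 = \left(-24\right) 24 = -576$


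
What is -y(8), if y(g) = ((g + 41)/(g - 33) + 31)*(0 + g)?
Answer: -5808/25 ≈ -232.32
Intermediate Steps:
y(g) = g*(31 + (41 + g)/(-33 + g)) (y(g) = ((41 + g)/(-33 + g) + 31)*g = (31 + (41 + g)/(-33 + g))*g = g*(31 + (41 + g)/(-33 + g)))
-y(8) = -2*8*(-491 + 16*8)/(-33 + 8) = -2*8*(-491 + 128)/(-25) = -2*8*(-1)*(-363)/25 = -1*5808/25 = -5808/25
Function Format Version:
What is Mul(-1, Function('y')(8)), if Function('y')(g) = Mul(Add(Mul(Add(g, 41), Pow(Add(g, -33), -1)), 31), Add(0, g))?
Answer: Rational(-5808, 25) ≈ -232.32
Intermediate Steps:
Function('y')(g) = Mul(g, Add(31, Mul(Pow(Add(-33, g), -1), Add(41, g)))) (Function('y')(g) = Mul(Add(Mul(Add(41, g), Pow(Add(-33, g), -1)), 31), g) = Mul(Add(Mul(Pow(Add(-33, g), -1), Add(41, g)), 31), g) = Mul(Add(31, Mul(Pow(Add(-33, g), -1), Add(41, g))), g) = Mul(g, Add(31, Mul(Pow(Add(-33, g), -1), Add(41, g)))))
Mul(-1, Function('y')(8)) = Mul(-1, Mul(2, 8, Pow(Add(-33, 8), -1), Add(-491, Mul(16, 8)))) = Mul(-1, Mul(2, 8, Pow(-25, -1), Add(-491, 128))) = Mul(-1, Mul(2, 8, Rational(-1, 25), -363)) = Mul(-1, Rational(5808, 25)) = Rational(-5808, 25)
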